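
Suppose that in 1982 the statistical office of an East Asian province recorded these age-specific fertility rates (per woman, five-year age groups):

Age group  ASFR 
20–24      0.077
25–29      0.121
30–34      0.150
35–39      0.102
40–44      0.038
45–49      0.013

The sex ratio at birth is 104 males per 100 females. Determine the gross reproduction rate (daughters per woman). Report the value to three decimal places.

1.228

Proportion female at birth = 100 / (100 + 104) = 0.49020.
Sum of ASFRs = 0.077 + 0.121 + 0.150 + 0.102 + 0.038 + 0.013 = 0.501
TFR = 5 × 0.501 = 2.505
GRR = 0.49020 × 2.505 = 1.22795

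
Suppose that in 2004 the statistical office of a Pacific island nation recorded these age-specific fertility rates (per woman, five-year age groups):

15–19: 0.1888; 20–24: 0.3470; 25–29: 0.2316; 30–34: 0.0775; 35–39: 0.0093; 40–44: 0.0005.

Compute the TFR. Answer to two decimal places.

4.27

Sum of ASFRs = 0.1888 + 0.3470 + 0.2316 + 0.0775 + 0.0093 + 0.0005 = 0.8547
TFR = 5 × 0.8547 = 4.2735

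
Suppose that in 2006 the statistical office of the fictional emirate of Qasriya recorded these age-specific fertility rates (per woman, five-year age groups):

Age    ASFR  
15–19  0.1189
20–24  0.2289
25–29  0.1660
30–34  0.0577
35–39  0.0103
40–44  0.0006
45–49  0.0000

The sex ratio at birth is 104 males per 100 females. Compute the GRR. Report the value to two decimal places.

1.43

Proportion female at birth = 100 / (100 + 104) = 0.49020.
Sum of ASFRs = 0.1189 + 0.2289 + 0.1660 + 0.0577 + 0.0103 + 0.0006 + 0.0000 = 0.5824
TFR = 5 × 0.5824 = 2.912
GRR = 0.49020 × 2.912 = 1.42746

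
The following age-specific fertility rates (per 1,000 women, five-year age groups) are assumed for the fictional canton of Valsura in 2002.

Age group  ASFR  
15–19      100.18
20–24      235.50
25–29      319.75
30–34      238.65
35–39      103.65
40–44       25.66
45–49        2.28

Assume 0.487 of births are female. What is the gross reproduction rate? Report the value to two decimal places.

Proportion female at birth = 0.487.
Sum of ASFRs = 100.18 + 235.50 + 319.75 + 238.65 + 103.65 + 25.66 + 2.28 = 1025.67
TFR = 5 × 1025.67 / 1000 = 5.12835
GRR = 0.487 × 5.12835 = 2.49751

2.50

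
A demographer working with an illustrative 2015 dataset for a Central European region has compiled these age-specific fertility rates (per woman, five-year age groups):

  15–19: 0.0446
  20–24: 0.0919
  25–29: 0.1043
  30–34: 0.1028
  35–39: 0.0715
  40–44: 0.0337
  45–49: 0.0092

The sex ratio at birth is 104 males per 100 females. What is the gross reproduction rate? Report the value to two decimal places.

Proportion female at birth = 100 / (100 + 104) = 0.49020.
Sum of ASFRs = 0.0446 + 0.0919 + 0.1043 + 0.1028 + 0.0715 + 0.0337 + 0.0092 = 0.4580
TFR = 5 × 0.4580 = 2.29
GRR = 0.49020 × 2.29 = 1.12256

1.12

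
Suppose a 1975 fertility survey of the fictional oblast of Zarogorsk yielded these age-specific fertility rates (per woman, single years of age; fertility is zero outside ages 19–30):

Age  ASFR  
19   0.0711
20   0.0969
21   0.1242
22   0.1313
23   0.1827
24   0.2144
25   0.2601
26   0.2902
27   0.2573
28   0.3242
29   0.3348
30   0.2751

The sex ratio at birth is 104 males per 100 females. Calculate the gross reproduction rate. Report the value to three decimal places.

1.256

Proportion female at birth = 100 / (100 + 104) = 0.49020.
Sum of ASFRs = 0.0711 + 0.0969 + 0.1242 + 0.1313 + 0.1827 + 0.2144 + 0.2601 + 0.2902 + 0.2573 + 0.3242 + 0.3348 + 0.2751 = 2.5623
TFR = 2.5623
GRR = 0.49020 × 2.5623 = 1.25604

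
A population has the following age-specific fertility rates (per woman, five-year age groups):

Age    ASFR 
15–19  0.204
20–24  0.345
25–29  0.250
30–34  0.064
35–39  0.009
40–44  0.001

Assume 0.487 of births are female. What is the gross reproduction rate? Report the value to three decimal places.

2.126

Proportion female at birth = 0.487.
Sum of ASFRs = 0.204 + 0.345 + 0.250 + 0.064 + 0.009 + 0.001 = 0.873
TFR = 5 × 0.873 = 4.365
GRR = 0.487 × 4.365 = 2.12576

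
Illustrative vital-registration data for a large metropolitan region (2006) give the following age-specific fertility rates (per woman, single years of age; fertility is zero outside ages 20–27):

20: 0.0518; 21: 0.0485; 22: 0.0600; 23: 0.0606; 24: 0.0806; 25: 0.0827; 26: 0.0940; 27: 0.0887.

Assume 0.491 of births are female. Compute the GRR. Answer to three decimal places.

Proportion female at birth = 0.491.
Sum of ASFRs = 0.0518 + 0.0485 + 0.0600 + 0.0606 + 0.0806 + 0.0827 + 0.0940 + 0.0887 = 0.5669
TFR = 0.5669
GRR = 0.491 × 0.5669 = 0.27835

0.278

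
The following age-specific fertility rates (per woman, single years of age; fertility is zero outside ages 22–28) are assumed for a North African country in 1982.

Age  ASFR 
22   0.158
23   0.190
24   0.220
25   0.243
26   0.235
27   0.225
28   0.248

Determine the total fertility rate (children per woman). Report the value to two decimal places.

1.52

Sum of ASFRs = 0.158 + 0.190 + 0.220 + 0.243 + 0.235 + 0.225 + 0.248 = 1.519
TFR = 1.519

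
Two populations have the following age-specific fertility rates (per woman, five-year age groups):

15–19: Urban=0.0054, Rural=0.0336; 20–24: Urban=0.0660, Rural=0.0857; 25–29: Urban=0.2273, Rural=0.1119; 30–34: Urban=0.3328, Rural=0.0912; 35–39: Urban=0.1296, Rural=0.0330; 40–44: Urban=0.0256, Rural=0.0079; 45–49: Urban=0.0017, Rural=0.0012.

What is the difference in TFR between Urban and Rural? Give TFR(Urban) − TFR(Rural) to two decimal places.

Urban:
  Sum of ASFRs = 0.0054 + 0.0660 + 0.2273 + 0.3328 + 0.1296 + 0.0256 + 0.0017 = 0.7884
  TFR = 5 × 0.7884 = 3.942
Rural:
  Sum of ASFRs = 0.0336 + 0.0857 + 0.1119 + 0.0912 + 0.0330 + 0.0079 + 0.0012 = 0.3645
  TFR = 5 × 0.3645 = 1.8225
Difference = 3.942 − 1.8225 = 2.1195

2.12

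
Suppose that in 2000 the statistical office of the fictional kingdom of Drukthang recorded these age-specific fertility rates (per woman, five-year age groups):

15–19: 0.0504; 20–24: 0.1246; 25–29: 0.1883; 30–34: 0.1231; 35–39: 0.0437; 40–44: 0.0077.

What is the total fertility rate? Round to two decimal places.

2.69

Sum of ASFRs = 0.0504 + 0.1246 + 0.1883 + 0.1231 + 0.0437 + 0.0077 = 0.5378
TFR = 5 × 0.5378 = 2.689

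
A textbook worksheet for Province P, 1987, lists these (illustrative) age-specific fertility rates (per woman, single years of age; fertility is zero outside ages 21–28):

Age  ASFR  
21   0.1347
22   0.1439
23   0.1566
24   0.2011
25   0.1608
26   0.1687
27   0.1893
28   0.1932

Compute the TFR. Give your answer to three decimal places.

1.348

Sum of ASFRs = 0.1347 + 0.1439 + 0.1566 + 0.2011 + 0.1608 + 0.1687 + 0.1893 + 0.1932 = 1.3483
TFR = 1.3483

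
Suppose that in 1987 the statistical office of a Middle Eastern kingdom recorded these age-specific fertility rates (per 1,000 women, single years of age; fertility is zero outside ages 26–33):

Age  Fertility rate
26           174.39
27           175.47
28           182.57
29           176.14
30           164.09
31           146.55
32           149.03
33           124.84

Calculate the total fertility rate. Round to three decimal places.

Sum of ASFRs = 174.39 + 175.47 + 182.57 + 176.14 + 164.09 + 146.55 + 149.03 + 124.84 = 1293.08
TFR = 1293.08 / 1000 = 1.29308

1.293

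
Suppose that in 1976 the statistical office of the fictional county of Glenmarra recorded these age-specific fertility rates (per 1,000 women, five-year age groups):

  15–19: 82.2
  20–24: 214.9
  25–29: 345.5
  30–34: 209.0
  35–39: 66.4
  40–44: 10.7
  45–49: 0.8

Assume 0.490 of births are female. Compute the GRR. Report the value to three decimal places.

Proportion female at birth = 0.490.
Sum of ASFRs = 82.2 + 214.9 + 345.5 + 209.0 + 66.4 + 10.7 + 0.8 = 929.5
TFR = 5 × 929.5 / 1000 = 4.6475
GRR = 0.490 × 4.6475 = 2.27728

2.277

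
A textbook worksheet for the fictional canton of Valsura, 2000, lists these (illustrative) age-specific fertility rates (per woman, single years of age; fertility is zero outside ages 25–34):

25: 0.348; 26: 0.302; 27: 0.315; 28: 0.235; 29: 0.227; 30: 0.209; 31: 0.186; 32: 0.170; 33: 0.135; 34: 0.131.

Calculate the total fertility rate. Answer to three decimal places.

2.258

Sum of ASFRs = 0.348 + 0.302 + 0.315 + 0.235 + 0.227 + 0.209 + 0.186 + 0.170 + 0.135 + 0.131 = 2.258
TFR = 2.258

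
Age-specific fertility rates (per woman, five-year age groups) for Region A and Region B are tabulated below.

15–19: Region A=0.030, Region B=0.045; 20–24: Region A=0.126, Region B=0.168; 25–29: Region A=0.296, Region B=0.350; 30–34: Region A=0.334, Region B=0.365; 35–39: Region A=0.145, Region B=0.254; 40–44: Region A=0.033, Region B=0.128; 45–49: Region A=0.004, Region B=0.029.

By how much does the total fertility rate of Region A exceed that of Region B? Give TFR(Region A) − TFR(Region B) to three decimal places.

Region A:
  Sum of ASFRs = 0.030 + 0.126 + 0.296 + 0.334 + 0.145 + 0.033 + 0.004 = 0.968
  TFR = 5 × 0.968 = 4.84
Region B:
  Sum of ASFRs = 0.045 + 0.168 + 0.350 + 0.365 + 0.254 + 0.128 + 0.029 = 1.339
  TFR = 5 × 1.339 = 6.695
Difference = 4.84 − 6.695 = -1.855

-1.855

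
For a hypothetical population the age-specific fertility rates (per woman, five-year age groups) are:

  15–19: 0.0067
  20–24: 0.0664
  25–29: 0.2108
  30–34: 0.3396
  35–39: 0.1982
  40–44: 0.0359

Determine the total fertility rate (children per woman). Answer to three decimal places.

4.288

Sum of ASFRs = 0.0067 + 0.0664 + 0.2108 + 0.3396 + 0.1982 + 0.0359 = 0.8576
TFR = 5 × 0.8576 = 4.288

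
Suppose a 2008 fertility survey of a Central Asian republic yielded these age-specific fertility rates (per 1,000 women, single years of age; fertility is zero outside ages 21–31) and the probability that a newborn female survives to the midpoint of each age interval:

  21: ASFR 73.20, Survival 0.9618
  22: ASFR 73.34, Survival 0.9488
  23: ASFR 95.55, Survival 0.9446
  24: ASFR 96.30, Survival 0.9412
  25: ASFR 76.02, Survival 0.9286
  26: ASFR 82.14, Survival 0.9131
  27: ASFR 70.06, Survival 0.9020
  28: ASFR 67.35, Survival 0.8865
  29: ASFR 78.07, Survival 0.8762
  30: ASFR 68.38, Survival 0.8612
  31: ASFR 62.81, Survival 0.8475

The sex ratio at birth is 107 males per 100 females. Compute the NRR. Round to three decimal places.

Proportion female at birth = 100 / (100 + 107) = 0.48309.
Weighting each age-specific rate by interval width and survival:
  21: 1 × 73.20/1000 × 0.9618 = 0.07040
  22: 1 × 73.34/1000 × 0.9488 = 0.06958
  23: 1 × 95.55/1000 × 0.9446 = 0.09026
  24: 1 × 96.30/1000 × 0.9412 = 0.09064
  25: 1 × 76.02/1000 × 0.9286 = 0.07059
  26: 1 × 82.14/1000 × 0.9131 = 0.07500
  27: 1 × 70.06/1000 × 0.9020 = 0.06319
  28: 1 × 67.35/1000 × 0.8865 = 0.05971
  29: 1 × 78.07/1000 × 0.8762 = 0.06840
  30: 1 × 68.38/1000 × 0.8612 = 0.05889
  31: 1 × 62.81/1000 × 0.8475 = 0.05323
Sum = 0.76989
NRR = 0.48309 × 0.76989 = 0.37193

0.372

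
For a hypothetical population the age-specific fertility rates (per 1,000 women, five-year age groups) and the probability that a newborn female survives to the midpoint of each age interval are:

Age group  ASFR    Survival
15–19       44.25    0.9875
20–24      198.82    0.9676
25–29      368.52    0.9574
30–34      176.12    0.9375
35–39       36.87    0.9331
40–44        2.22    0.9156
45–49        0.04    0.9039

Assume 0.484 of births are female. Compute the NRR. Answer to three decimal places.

1.913

Proportion female at birth = 0.484.
Survival-weighted fertility by age (5·fₓ·Sₓ):
  15–19: 5 × 44.25/1000 × 0.9875 = 0.21848
  20–24: 5 × 198.82/1000 × 0.9676 = 0.96189
  25–29: 5 × 368.52/1000 × 0.9574 = 1.76411
  30–34: 5 × 176.12/1000 × 0.9375 = 0.82556
  35–39: 5 × 36.87/1000 × 0.9331 = 0.17202
  40–44: 5 × 2.22/1000 × 0.9156 = 0.01016
  45–49: 5 × 0.04/1000 × 0.9039 = 0.00018
Sum = 3.95240
NRR = 0.484 × 3.95240 = 1.91296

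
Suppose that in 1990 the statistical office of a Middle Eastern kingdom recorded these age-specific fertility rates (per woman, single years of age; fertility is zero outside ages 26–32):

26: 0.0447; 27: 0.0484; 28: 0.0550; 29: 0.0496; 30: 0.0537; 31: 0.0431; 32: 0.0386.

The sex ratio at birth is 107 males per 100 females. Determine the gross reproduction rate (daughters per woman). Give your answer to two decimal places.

0.16

Proportion female at birth = 100 / (100 + 107) = 0.48309.
Sum of ASFRs = 0.0447 + 0.0484 + 0.0550 + 0.0496 + 0.0537 + 0.0431 + 0.0386 = 0.3331
TFR = 0.3331
GRR = 0.48309 × 0.3331 = 0.16092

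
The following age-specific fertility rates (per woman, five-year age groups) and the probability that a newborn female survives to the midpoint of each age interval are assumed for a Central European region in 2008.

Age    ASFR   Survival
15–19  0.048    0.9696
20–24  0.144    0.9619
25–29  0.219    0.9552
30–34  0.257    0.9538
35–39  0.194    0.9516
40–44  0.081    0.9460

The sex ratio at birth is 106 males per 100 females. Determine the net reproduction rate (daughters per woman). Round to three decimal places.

2.186

Proportion female at birth = 100 / (100 + 106) = 0.48544.
Each age group contributes 5 × ASFR × survival:
  15–19: 5 × 0.048 × 0.9696 = 0.23270
  20–24: 5 × 0.144 × 0.9619 = 0.69257
  25–29: 5 × 0.219 × 0.9552 = 1.04594
  30–34: 5 × 0.257 × 0.9538 = 1.22563
  35–39: 5 × 0.194 × 0.9516 = 0.92305
  40–44: 5 × 0.081 × 0.9460 = 0.38313
Sum = 4.50302
NRR = 0.48544 × 4.50302 = 2.18595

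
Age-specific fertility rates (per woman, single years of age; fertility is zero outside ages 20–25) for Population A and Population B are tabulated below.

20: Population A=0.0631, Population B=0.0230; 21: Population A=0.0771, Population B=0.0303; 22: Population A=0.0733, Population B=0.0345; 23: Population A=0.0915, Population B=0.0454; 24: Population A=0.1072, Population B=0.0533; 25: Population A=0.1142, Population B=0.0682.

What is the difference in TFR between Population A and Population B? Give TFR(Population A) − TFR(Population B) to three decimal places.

Population A:
  Sum of ASFRs = 0.0631 + 0.0771 + 0.0733 + 0.0915 + 0.1072 + 0.1142 = 0.5264
  TFR = 0.5264
Population B:
  Sum of ASFRs = 0.0230 + 0.0303 + 0.0345 + 0.0454 + 0.0533 + 0.0682 = 0.2547
  TFR = 0.2547
Difference = 0.5264 − 0.2547 = 0.2717

0.272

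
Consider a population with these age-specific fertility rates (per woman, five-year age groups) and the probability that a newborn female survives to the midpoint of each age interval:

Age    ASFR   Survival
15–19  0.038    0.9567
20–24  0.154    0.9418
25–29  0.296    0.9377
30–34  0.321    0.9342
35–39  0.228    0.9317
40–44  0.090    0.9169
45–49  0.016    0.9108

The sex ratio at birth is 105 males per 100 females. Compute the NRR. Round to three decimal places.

2.606

Proportion female at birth = 100 / (100 + 105) = 0.48780.
Per-age-group product (5 × ASFR × survival probability):
  15–19: 5 × 0.038 × 0.9567 = 0.18177
  20–24: 5 × 0.154 × 0.9418 = 0.72519
  25–29: 5 × 0.296 × 0.9377 = 1.38780
  30–34: 5 × 0.321 × 0.9342 = 1.49939
  35–39: 5 × 0.228 × 0.9317 = 1.06214
  40–44: 5 × 0.090 × 0.9169 = 0.41261
  45–49: 5 × 0.016 × 0.9108 = 0.07286
Sum = 5.34176
NRR = 0.48780 × 5.34176 = 2.60571
With NRR above 1 the population is above replacement fertility.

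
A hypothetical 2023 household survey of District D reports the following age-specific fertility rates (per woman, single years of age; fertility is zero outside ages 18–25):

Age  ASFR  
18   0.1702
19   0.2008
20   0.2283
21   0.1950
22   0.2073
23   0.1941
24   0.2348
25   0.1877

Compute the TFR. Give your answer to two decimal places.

Sum of ASFRs = 0.1702 + 0.2008 + 0.2283 + 0.1950 + 0.2073 + 0.1941 + 0.2348 + 0.1877 = 1.6182
TFR = 1.6182

1.62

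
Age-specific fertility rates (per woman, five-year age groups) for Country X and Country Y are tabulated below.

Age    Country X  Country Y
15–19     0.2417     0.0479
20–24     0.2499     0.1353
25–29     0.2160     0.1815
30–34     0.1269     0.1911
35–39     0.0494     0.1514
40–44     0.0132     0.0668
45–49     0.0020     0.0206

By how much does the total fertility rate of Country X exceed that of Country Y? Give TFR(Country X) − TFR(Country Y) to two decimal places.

0.52

Country X:
  Sum of ASFRs = 0.2417 + 0.2499 + 0.2160 + 0.1269 + 0.0494 + 0.0132 + 0.0020 = 0.8991
  TFR = 5 × 0.8991 = 4.4955
Country Y:
  Sum of ASFRs = 0.0479 + 0.1353 + 0.1815 + 0.1911 + 0.1514 + 0.0668 + 0.0206 = 0.7946
  TFR = 5 × 0.7946 = 3.973
Difference = 4.4955 − 3.973 = 0.5225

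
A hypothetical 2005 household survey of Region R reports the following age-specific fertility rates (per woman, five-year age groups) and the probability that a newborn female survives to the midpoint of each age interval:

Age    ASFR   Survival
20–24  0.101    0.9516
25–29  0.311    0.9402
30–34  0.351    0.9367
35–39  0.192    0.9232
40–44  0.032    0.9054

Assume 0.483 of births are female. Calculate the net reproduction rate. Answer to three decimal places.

2.230

Proportion female at birth = 0.483.
Weighting each age-specific rate by interval width and survival:
  20–24: 5 × 0.101 × 0.9516 = 0.48056
  25–29: 5 × 0.311 × 0.9402 = 1.46201
  30–34: 5 × 0.351 × 0.9367 = 1.64391
  35–39: 5 × 0.192 × 0.9232 = 0.88627
  40–44: 5 × 0.032 × 0.9054 = 0.14486
Sum = 4.61761
NRR = 0.483 × 4.61761 = 2.23031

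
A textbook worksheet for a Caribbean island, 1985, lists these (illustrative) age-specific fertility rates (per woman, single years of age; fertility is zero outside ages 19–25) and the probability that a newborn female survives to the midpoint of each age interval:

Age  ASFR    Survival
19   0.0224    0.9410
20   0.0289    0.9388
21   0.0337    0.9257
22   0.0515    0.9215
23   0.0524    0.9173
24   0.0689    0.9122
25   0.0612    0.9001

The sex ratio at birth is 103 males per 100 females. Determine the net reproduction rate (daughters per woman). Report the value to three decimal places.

Proportion female at birth = 100 / (100 + 103) = 0.49261.
Per-age-group product (1 × ASFR × survival probability):
  19: 1 × 0.0224 × 0.9410 = 0.02108
  20: 1 × 0.0289 × 0.9388 = 0.02713
  21: 1 × 0.0337 × 0.9257 = 0.03120
  22: 1 × 0.0515 × 0.9215 = 0.04746
  23: 1 × 0.0524 × 0.9173 = 0.04807
  24: 1 × 0.0689 × 0.9122 = 0.06285
  25: 1 × 0.0612 × 0.9001 = 0.05509
Sum = 0.29288
NRR = 0.49261 × 0.29288 = 0.14428
NRR < 1, so the cohort does not fully replace itself.

0.144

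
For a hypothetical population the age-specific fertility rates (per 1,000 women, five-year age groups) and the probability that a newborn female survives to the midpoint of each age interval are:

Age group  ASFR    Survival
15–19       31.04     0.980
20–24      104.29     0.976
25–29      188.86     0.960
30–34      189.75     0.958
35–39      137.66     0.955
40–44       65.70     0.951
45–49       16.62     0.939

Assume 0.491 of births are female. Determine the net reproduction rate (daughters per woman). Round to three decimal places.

1.730

Proportion female at birth = 0.491.
Per-age-group product (5 × ASFR × survival probability):
  15–19: 5 × 31.04/1000 × 0.980 = 0.15210
  20–24: 5 × 104.29/1000 × 0.976 = 0.50894
  25–29: 5 × 188.86/1000 × 0.960 = 0.90653
  30–34: 5 × 189.75/1000 × 0.958 = 0.90890
  35–39: 5 × 137.66/1000 × 0.955 = 0.65733
  40–44: 5 × 65.70/1000 × 0.951 = 0.31240
  45–49: 5 × 16.62/1000 × 0.939 = 0.07803
Sum = 3.52423
NRR = 0.491 × 3.52423 = 1.73040
An NRR exceeding 1 indicates intrinsic growth under these rates.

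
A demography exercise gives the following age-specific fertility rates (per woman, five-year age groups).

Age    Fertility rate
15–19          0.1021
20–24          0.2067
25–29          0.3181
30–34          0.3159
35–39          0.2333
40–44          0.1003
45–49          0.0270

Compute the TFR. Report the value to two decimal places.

Sum of ASFRs = 0.1021 + 0.2067 + 0.3181 + 0.3159 + 0.2333 + 0.1003 + 0.0270 = 1.3034
TFR = 5 × 1.3034 = 6.517

6.52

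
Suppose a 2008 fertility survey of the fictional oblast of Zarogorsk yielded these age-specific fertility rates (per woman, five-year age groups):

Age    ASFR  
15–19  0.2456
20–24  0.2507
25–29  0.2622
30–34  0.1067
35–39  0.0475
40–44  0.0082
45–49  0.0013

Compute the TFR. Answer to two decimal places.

4.61

Sum of ASFRs = 0.2456 + 0.2507 + 0.2622 + 0.1067 + 0.0475 + 0.0082 + 0.0013 = 0.9222
TFR = 5 × 0.9222 = 4.611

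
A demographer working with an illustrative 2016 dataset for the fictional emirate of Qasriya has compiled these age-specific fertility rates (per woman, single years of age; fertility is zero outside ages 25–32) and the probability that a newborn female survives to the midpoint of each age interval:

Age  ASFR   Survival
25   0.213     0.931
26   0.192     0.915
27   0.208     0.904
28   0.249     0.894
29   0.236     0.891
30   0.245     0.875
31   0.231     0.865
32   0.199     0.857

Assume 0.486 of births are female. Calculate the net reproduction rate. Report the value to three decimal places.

0.768

Proportion female at birth = 0.486.
Per-age-group product (1 × ASFR × survival probability):
  25: 1 × 0.213 × 0.931 = 0.19830
  26: 1 × 0.192 × 0.915 = 0.17568
  27: 1 × 0.208 × 0.904 = 0.18803
  28: 1 × 0.249 × 0.894 = 0.22261
  29: 1 × 0.236 × 0.891 = 0.21028
  30: 1 × 0.245 × 0.875 = 0.21438
  31: 1 × 0.231 × 0.865 = 0.19982
  32: 1 × 0.199 × 0.857 = 0.17054
Sum = 1.57964
NRR = 0.486 × 1.57964 = 0.76771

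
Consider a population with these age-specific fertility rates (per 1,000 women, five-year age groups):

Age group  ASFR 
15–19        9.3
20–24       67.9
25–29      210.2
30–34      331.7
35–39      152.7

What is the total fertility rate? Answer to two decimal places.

Sum of ASFRs = 9.3 + 67.9 + 210.2 + 331.7 + 152.7 = 771.8
TFR = 5 × 771.8 / 1000 = 3.859

3.86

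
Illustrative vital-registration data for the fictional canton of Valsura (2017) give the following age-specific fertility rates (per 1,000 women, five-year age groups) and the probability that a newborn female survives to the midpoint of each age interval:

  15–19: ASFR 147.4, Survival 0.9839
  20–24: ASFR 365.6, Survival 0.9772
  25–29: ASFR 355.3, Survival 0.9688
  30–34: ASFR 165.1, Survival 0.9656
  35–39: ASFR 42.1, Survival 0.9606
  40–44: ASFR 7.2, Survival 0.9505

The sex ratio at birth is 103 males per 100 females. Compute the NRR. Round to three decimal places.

2.594

Proportion female at birth = 100 / (100 + 103) = 0.49261.
Each age group contributes 5 × ASFR × survival:
  15–19: 5 × 147.4/1000 × 0.9839 = 0.72513
  20–24: 5 × 365.6/1000 × 0.9772 = 1.78632
  25–29: 5 × 355.3/1000 × 0.9688 = 1.72107
  30–34: 5 × 165.1/1000 × 0.9656 = 0.79710
  35–39: 5 × 42.1/1000 × 0.9606 = 0.20221
  40–44: 5 × 7.2/1000 × 0.9505 = 0.03422
Sum = 5.26605
NRR = 0.49261 × 5.26605 = 2.59411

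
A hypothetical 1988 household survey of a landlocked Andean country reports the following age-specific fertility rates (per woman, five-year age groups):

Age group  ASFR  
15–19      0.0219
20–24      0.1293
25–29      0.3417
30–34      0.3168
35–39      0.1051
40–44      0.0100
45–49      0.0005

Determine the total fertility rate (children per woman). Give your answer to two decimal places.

Sum of ASFRs = 0.0219 + 0.1293 + 0.3417 + 0.3168 + 0.1051 + 0.0100 + 0.0005 = 0.9253
TFR = 5 × 0.9253 = 4.6265

4.63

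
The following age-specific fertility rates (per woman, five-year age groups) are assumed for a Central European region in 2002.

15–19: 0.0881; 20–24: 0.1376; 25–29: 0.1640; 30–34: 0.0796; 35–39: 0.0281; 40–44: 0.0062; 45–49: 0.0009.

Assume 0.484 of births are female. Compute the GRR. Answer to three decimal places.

Proportion female at birth = 0.484.
Sum of ASFRs = 0.0881 + 0.1376 + 0.1640 + 0.0796 + 0.0281 + 0.0062 + 0.0009 = 0.5045
TFR = 5 × 0.5045 = 2.5225
GRR = 0.484 × 2.5225 = 1.22089

1.221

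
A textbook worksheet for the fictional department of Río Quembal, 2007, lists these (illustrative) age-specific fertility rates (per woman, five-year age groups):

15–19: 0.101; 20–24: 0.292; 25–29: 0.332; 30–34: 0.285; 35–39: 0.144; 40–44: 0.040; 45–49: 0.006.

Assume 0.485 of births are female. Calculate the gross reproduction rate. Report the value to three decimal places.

2.910

Proportion female at birth = 0.485.
Sum of ASFRs = 0.101 + 0.292 + 0.332 + 0.285 + 0.144 + 0.040 + 0.006 = 1.200
TFR = 5 × 1.200 = 6
GRR = 0.485 × 6 = 2.91000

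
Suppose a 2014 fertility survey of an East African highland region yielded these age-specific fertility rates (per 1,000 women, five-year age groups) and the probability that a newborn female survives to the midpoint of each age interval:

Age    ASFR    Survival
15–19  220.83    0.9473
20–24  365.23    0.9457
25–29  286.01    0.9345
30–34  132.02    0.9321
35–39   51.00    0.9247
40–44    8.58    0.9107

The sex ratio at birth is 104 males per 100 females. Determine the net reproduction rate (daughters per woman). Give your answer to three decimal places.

Proportion female at birth = 100 / (100 + 104) = 0.49020.
Weighting each age-specific rate by interval width and survival:
  15–19: 5 × 220.83/1000 × 0.9473 = 1.04596
  20–24: 5 × 365.23/1000 × 0.9457 = 1.72699
  25–29: 5 × 286.01/1000 × 0.9345 = 1.33638
  30–34: 5 × 132.02/1000 × 0.9321 = 0.61528
  35–39: 5 × 51.00/1000 × 0.9247 = 0.23580
  40–44: 5 × 8.58/1000 × 0.9107 = 0.03907
Sum = 4.99948
NRR = 0.49020 × 4.99948 = 2.45075

2.451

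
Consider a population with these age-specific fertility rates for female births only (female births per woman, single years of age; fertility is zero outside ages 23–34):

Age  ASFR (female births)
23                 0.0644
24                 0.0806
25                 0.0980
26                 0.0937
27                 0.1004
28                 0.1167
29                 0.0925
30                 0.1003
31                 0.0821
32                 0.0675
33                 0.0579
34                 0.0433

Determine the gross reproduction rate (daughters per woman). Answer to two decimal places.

Sum of female ASFRs = 0.0644 + 0.0806 + 0.0980 + 0.0937 + 0.1004 + 0.1167 + 0.0925 + 0.1003 + 0.0821 + 0.0675 + 0.0579 + 0.0433 = 0.9974
GRR = 0.9974

1.00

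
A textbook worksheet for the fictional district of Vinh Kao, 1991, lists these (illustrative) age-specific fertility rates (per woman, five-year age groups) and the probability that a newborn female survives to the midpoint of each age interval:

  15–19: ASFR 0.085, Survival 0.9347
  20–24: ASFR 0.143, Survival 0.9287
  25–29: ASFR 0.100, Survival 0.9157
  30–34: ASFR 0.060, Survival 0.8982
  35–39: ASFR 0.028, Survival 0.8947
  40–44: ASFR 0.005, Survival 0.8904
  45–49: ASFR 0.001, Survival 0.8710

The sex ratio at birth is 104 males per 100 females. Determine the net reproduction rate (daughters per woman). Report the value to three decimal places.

Proportion female at birth = 100 / (100 + 104) = 0.49020.
Per-age-group product (5 × ASFR × survival probability):
  15–19: 5 × 0.085 × 0.9347 = 0.39725
  20–24: 5 × 0.143 × 0.9287 = 0.66402
  25–29: 5 × 0.100 × 0.9157 = 0.45785
  30–34: 5 × 0.060 × 0.8982 = 0.26946
  35–39: 5 × 0.028 × 0.8947 = 0.12526
  40–44: 5 × 0.005 × 0.8904 = 0.02226
  45–49: 5 × 0.001 × 0.8710 = 0.00436
Sum = 1.94046
NRR = 0.49020 × 1.94046 = 0.95121
With NRR below 1 the population is below replacement fertility.

0.951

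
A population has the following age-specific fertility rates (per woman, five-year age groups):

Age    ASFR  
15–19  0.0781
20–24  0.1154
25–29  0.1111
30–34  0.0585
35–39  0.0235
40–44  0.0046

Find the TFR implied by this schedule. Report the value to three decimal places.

Sum of ASFRs = 0.0781 + 0.1154 + 0.1111 + 0.0585 + 0.0235 + 0.0046 = 0.3912
TFR = 5 × 0.3912 = 1.956

1.956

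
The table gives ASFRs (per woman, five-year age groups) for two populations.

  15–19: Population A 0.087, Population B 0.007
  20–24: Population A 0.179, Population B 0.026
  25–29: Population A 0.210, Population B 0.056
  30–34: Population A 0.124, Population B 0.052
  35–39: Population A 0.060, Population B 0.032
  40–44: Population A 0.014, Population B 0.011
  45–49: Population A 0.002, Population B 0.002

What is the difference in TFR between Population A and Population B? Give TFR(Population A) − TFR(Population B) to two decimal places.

Population A:
  Sum of ASFRs = 0.087 + 0.179 + 0.210 + 0.124 + 0.060 + 0.014 + 0.002 = 0.676
  TFR = 5 × 0.676 = 3.38
Population B:
  Sum of ASFRs = 0.007 + 0.026 + 0.056 + 0.052 + 0.032 + 0.011 + 0.002 = 0.186
  TFR = 5 × 0.186 = 0.93
Difference = 3.38 − 0.93 = 2.45

2.45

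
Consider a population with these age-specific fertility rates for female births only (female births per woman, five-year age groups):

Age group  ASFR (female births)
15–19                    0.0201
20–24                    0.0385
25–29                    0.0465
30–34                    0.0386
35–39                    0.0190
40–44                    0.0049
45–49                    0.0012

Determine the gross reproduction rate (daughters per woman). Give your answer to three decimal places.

Sum of female ASFRs = 0.0201 + 0.0385 + 0.0465 + 0.0386 + 0.0190 + 0.0049 + 0.0012 = 0.1688
GRR = 5 × 0.1688 = 0.844

0.844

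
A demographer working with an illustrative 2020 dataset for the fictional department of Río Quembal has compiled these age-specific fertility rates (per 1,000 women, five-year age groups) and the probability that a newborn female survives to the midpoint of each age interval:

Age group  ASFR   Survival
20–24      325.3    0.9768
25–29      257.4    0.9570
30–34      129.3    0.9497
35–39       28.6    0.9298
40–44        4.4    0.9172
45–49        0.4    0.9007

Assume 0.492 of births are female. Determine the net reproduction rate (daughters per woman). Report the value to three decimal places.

1.766

Proportion female at birth = 0.492.
Per-age-group product (5 × ASFR × survival probability):
  20–24: 5 × 325.3/1000 × 0.9768 = 1.58877
  25–29: 5 × 257.4/1000 × 0.9570 = 1.23166
  30–34: 5 × 129.3/1000 × 0.9497 = 0.61398
  35–39: 5 × 28.6/1000 × 0.9298 = 0.13296
  40–44: 5 × 4.4/1000 × 0.9172 = 0.02018
  45–49: 5 × 0.4/1000 × 0.9007 = 0.00180
Sum = 3.58935
NRR = 0.492 × 3.58935 = 1.76596
An NRR exceeding 1 indicates intrinsic growth under these rates.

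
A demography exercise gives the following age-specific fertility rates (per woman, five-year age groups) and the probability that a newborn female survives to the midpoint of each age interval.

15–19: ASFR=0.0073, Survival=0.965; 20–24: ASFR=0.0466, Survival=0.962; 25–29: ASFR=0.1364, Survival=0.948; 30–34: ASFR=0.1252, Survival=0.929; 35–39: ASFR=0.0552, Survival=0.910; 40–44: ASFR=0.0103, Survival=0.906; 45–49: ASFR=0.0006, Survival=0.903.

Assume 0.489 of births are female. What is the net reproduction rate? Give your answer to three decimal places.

0.874

Proportion female at birth = 0.489.
Weighting each age-specific rate by interval width and survival:
  15–19: 5 × 0.0073 × 0.965 = 0.03522
  20–24: 5 × 0.0466 × 0.962 = 0.22415
  25–29: 5 × 0.1364 × 0.948 = 0.64654
  30–34: 5 × 0.1252 × 0.929 = 0.58155
  35–39: 5 × 0.0552 × 0.910 = 0.25116
  40–44: 5 × 0.0103 × 0.906 = 0.04666
  45–49: 5 × 0.0006 × 0.903 = 0.00271
Sum = 1.78799
NRR = 0.489 × 1.78799 = 0.87433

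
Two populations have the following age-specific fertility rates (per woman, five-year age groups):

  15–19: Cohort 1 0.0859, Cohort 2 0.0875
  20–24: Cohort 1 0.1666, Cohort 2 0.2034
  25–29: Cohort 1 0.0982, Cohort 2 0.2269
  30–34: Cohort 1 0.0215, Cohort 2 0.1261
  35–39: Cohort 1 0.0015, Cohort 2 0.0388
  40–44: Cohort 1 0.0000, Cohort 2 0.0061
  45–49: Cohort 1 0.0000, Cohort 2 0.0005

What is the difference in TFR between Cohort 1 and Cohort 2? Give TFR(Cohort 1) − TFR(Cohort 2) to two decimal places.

Cohort 1:
  Sum of ASFRs = 0.0859 + 0.1666 + 0.0982 + 0.0215 + 0.0015 + 0.0000 + 0.0000 = 0.3737
  TFR = 5 × 0.3737 = 1.8685
Cohort 2:
  Sum of ASFRs = 0.0875 + 0.2034 + 0.2269 + 0.1261 + 0.0388 + 0.0061 + 0.0005 = 0.6893
  TFR = 5 × 0.6893 = 3.4465
Difference = 1.8685 − 3.4465 = -1.578

-1.58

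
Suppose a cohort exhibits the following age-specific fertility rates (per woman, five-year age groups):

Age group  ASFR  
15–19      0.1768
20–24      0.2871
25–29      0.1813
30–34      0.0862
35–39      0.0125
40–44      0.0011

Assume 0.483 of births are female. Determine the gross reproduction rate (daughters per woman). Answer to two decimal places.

1.80

Proportion female at birth = 0.483.
Sum of ASFRs = 0.1768 + 0.2871 + 0.1813 + 0.0862 + 0.0125 + 0.0011 = 0.7450
TFR = 5 × 0.7450 = 3.725
GRR = 0.483 × 3.725 = 1.79918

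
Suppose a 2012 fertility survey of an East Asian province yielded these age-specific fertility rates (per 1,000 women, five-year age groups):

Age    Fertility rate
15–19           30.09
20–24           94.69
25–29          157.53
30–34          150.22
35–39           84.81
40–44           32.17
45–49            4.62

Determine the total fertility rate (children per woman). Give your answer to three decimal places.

2.771

Sum of ASFRs = 30.09 + 94.69 + 157.53 + 150.22 + 84.81 + 32.17 + 4.62 = 554.13
TFR = 5 × 554.13 / 1000 = 2.77065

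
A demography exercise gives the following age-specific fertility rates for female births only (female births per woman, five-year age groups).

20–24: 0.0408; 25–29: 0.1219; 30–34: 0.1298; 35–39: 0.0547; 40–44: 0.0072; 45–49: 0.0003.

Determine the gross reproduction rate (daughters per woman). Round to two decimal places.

1.77

Sum of female ASFRs = 0.0408 + 0.1219 + 0.1298 + 0.0547 + 0.0072 + 0.0003 = 0.3547
GRR = 5 × 0.3547 = 1.7735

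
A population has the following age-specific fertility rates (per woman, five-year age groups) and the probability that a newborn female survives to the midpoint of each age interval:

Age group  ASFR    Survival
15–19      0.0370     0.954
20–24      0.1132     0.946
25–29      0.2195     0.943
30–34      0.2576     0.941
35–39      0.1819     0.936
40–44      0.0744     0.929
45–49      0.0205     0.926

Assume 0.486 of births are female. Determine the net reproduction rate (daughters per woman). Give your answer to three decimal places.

Proportion female at birth = 0.486.
Survival-weighted fertility by age (5·fₓ·Sₓ):
  15–19: 5 × 0.0370 × 0.954 = 0.17649
  20–24: 5 × 0.1132 × 0.946 = 0.53544
  25–29: 5 × 0.2195 × 0.943 = 1.03494
  30–34: 5 × 0.2576 × 0.941 = 1.21201
  35–39: 5 × 0.1819 × 0.936 = 0.85129
  40–44: 5 × 0.0744 × 0.929 = 0.34559
  45–49: 5 × 0.0205 × 0.926 = 0.09492
Sum = 4.25068
NRR = 0.486 × 4.25068 = 2.06583

2.066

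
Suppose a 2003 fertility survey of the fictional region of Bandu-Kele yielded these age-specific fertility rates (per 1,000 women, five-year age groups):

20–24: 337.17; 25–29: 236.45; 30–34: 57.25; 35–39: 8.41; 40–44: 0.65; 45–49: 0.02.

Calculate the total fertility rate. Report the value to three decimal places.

Sum of ASFRs = 337.17 + 236.45 + 57.25 + 8.41 + 0.65 + 0.02 = 639.95
TFR = 5 × 639.95 / 1000 = 3.19975

3.200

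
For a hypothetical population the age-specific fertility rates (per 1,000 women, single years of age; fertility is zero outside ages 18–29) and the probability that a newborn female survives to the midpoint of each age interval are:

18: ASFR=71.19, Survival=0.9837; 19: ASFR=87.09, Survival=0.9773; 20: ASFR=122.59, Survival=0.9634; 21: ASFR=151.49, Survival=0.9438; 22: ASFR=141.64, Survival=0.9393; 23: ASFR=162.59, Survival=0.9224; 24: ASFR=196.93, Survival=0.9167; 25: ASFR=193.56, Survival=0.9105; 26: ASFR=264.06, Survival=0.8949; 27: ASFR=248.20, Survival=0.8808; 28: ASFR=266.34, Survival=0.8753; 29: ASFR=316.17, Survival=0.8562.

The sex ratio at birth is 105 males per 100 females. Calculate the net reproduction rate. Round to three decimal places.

Proportion female at birth = 100 / (100 + 105) = 0.48780.
Each age group contributes 1 × ASFR × survival:
  18: 1 × 71.19/1000 × 0.9837 = 0.07003
  19: 1 × 87.09/1000 × 0.9773 = 0.08511
  20: 1 × 122.59/1000 × 0.9634 = 0.11810
  21: 1 × 151.49/1000 × 0.9438 = 0.14298
  22: 1 × 141.64/1000 × 0.9393 = 0.13304
  23: 1 × 162.59/1000 × 0.9224 = 0.14997
  24: 1 × 196.93/1000 × 0.9167 = 0.18053
  25: 1 × 193.56/1000 × 0.9105 = 0.17624
  26: 1 × 264.06/1000 × 0.8949 = 0.23631
  27: 1 × 248.20/1000 × 0.8808 = 0.21861
  28: 1 × 266.34/1000 × 0.8753 = 0.23313
  29: 1 × 316.17/1000 × 0.8562 = 0.27070
Sum = 2.01475
NRR = 0.48780 × 2.01475 = 0.98280
NRR < 1, so the cohort does not fully replace itself.

0.983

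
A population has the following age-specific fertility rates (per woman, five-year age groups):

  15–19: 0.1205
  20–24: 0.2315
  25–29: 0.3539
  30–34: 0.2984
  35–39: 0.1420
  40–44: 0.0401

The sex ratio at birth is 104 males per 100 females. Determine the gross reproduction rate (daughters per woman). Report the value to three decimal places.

2.908

Proportion female at birth = 100 / (100 + 104) = 0.49020.
Sum of ASFRs = 0.1205 + 0.2315 + 0.3539 + 0.2984 + 0.1420 + 0.0401 = 1.1864
TFR = 5 × 1.1864 = 5.932
GRR = 0.49020 × 5.932 = 2.90787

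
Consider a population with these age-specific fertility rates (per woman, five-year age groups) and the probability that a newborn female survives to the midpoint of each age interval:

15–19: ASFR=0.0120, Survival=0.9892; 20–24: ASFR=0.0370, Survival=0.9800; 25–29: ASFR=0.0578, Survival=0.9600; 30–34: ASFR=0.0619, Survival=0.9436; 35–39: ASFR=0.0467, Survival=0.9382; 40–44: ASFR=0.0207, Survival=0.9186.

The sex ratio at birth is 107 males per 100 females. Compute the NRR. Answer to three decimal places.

Proportion female at birth = 100 / (100 + 107) = 0.48309.
Per-age-group product (5 × ASFR × survival probability):
  15–19: 5 × 0.0120 × 0.9892 = 0.05935
  20–24: 5 × 0.0370 × 0.9800 = 0.18130
  25–29: 5 × 0.0578 × 0.9600 = 0.27744
  30–34: 5 × 0.0619 × 0.9436 = 0.29204
  35–39: 5 × 0.0467 × 0.9382 = 0.21907
  40–44: 5 × 0.0207 × 0.9186 = 0.09508
Sum = 1.12428
NRR = 0.48309 × 1.12428 = 0.54313
NRR < 1, so the cohort does not fully replace itself.

0.543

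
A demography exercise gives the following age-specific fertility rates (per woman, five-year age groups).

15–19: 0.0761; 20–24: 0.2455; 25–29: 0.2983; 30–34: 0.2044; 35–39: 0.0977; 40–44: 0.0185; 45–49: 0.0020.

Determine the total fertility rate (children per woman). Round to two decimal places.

Sum of ASFRs = 0.0761 + 0.2455 + 0.2983 + 0.2044 + 0.0977 + 0.0185 + 0.0020 = 0.9425
TFR = 5 × 0.9425 = 4.7125

4.71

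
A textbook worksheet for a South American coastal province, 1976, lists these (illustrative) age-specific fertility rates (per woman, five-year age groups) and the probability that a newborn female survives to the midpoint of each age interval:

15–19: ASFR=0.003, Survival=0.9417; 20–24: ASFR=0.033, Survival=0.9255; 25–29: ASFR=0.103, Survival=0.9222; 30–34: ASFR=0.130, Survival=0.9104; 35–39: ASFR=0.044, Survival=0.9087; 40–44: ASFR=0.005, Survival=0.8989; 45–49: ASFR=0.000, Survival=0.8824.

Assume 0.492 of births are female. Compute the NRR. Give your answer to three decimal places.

Proportion female at birth = 0.492.
Per-age-group product (5 × ASFR × survival probability):
  15–19: 5 × 0.003 × 0.9417 = 0.01413
  20–24: 5 × 0.033 × 0.9255 = 0.15271
  25–29: 5 × 0.103 × 0.9222 = 0.47493
  30–34: 5 × 0.130 × 0.9104 = 0.59176
  35–39: 5 × 0.044 × 0.9087 = 0.19991
  40–44: 5 × 0.005 × 0.8989 = 0.02247
  45–49: 5 × 0.000 × 0.8824 = 0.00000
Sum = 1.45591
NRR = 0.492 × 1.45591 = 0.71631

0.716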